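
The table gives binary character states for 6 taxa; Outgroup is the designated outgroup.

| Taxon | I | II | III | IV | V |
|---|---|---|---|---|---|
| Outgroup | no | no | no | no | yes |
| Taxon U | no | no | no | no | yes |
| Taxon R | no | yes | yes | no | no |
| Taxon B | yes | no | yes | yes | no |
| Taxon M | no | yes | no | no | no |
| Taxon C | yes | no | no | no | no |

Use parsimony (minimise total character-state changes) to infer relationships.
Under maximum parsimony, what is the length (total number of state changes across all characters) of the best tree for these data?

6

Character polarity is set by the outgroup: the derived state is whichever differs from the outgroup's state, so for V the derived state is 'no', and for the remaining characters it is 'yes'.
I (derived state 'yes') is shared by Taxon B and Taxon C — a synapomorphy uniting that clade.
Only Taxon M and Taxon R show the derived state 'yes' for II, supporting them as a clade.
III groups Taxon B and Taxon R, which is incompatible with the clades supported by the remaining characters; treating it as convergent (homoplasy) costs fewer steps than any alternative tree.
IV: derived state 'yes' in Taxon B only — an autapomorphy, so it tells us nothing about relationships among taxa.
Only Taxon B, Taxon C, Taxon M, and Taxon R show the derived state 'no' for V, supporting them as a clade.
Most parsimonious ingroup topology: (Taxon U,((Taxon R,Taxon M),(Taxon B,Taxon C))).
Changes per character on this tree: I: 1; II: 1; III: 2; IV: 1; V: 1.
Total = 6.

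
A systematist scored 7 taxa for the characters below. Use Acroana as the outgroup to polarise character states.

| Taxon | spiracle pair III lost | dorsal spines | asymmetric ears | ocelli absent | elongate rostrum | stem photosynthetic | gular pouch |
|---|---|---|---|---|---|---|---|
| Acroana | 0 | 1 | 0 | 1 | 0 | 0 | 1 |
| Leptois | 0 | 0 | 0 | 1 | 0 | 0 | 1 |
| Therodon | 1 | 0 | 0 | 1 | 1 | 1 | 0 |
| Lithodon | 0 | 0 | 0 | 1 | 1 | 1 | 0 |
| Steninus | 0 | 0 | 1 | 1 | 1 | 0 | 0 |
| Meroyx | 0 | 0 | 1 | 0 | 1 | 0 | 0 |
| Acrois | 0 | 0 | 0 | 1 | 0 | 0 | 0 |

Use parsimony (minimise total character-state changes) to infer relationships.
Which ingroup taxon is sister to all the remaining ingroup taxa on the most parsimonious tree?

Leptois

Character polarity is set by the outgroup: the derived state is whichever differs from the outgroup's state, so for dorsal spines, ocelli absent, gular pouch the derived state is '0', and for the remaining characters it is '1'.
spiracle pair III lost: derived state '1' in Therodon only — an autapomorphy, so it tells us nothing about relationships among taxa.
All ingroup taxa share the derived state '0' for dorsal spines; it defines the ingroup but does not resolve relationships within it.
asymmetric ears: derived state '1' in Meroyx and Steninus only — synapomorphy for {Meroyx, Steninus}.
ocelli absent (derived state '0') is unique to Meroyx (autapomorphy; uninformative for grouping).
Only Lithodon, Meroyx, Steninus, and Therodon show the derived state '1' for elongate rostrum, supporting them as a clade.
Only Lithodon and Therodon show the derived state '1' for stem photosynthetic, supporting them as a clade.
gular pouch: derived state '0' in Acrois, Lithodon, Meroyx, Steninus, and Therodon only — synapomorphy for {Acrois, Lithodon, Meroyx, Steninus, Therodon}.
Most parsimonious ingroup topology: (Leptois,(((Therodon,Lithodon),(Steninus,Meroyx)),Acrois)).
Leptois is sister to the clade containing all other ingroup taxa, so it is the earliest-diverging (most basal) ingroup lineage.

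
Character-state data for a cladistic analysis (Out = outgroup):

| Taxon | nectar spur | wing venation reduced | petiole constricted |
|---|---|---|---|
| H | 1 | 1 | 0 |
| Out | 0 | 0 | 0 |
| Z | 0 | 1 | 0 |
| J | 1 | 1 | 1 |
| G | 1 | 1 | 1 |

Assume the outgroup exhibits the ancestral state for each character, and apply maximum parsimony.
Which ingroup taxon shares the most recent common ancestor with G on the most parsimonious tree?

The outgroup has state '0' for every character, so '1' is the derived state throughout.
Only G, H, and J show the derived state '1' for nectar spur, supporting them as a clade.
All ingroup taxa share the derived state '1' for wing venation reduced; it defines the ingroup but does not resolve relationships within it.
Only G and J show the derived state '1' for petiole constricted, supporting them as a clade.
Most parsimonious ingroup topology: ((H,(J,G)),Z).
G and J form a cherry on this tree, so they are sister taxa.

J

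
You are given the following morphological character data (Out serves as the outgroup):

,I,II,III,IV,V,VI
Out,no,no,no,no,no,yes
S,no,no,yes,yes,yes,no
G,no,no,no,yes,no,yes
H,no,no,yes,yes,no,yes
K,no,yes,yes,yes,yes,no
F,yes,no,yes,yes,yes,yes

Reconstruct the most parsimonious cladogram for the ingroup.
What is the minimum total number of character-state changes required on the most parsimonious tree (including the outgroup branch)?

6

Character polarity is set by the outgroup: the derived state is whichever differs from the outgroup's state, so for VI the derived state is 'no', and for the remaining characters it is 'yes'.
I: derived state 'yes' in F only — an autapomorphy, so it tells us nothing about relationships among taxa.
II: derived state 'yes' in K only — an autapomorphy, so it tells us nothing about relationships among taxa.
Only F, H, K, and S show the derived state 'yes' for III, supporting them as a clade.
IV (derived state 'yes') is shared by all ingroup taxa — unites the whole ingroup.
Only F, K, and S show the derived state 'yes' for V, supporting them as a clade.
VI (derived state 'no') is shared by K and S — a synapomorphy uniting that clade.
Most parsimonious ingroup topology: ((((S,K),F),H),G).
Changes per character on this tree: I: 1; II: 1; III: 1; IV: 1; V: 1; VI: 1.
Total = 6.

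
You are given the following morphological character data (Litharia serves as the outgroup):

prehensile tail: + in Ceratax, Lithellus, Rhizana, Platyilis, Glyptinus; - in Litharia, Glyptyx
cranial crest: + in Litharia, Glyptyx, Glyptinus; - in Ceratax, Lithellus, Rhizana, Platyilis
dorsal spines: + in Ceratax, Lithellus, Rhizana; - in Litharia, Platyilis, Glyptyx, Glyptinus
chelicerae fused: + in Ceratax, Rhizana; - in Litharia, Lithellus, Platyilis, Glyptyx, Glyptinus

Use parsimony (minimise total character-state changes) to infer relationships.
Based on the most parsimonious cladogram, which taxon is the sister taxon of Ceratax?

Rhizana

Character polarity is set by the outgroup: the derived state is whichever differs from the outgroup's state, so for cranial crest the derived state is '-', and for the remaining characters it is '+'.
prehensile tail: derived state '+' in Ceratax, Glyptinus, Lithellus, Platyilis, and Rhizana only — synapomorphy for {Ceratax, Glyptinus, Lithellus, Platyilis, Rhizana}.
cranial crest (derived state '-') is shared by Ceratax, Lithellus, Platyilis, and Rhizana — a synapomorphy uniting that clade.
dorsal spines: derived state '+' in Ceratax, Lithellus, and Rhizana only — synapomorphy for {Ceratax, Lithellus, Rhizana}.
Only Ceratax and Rhizana show the derived state '+' for chelicerae fused, supporting them as a clade.
Most parsimonious ingroup topology: (((((Ceratax,Rhizana),Lithellus),Platyilis),Glyptinus),Glyptyx).
Ceratax and Rhizana form a cherry on this tree, so they are sister taxa.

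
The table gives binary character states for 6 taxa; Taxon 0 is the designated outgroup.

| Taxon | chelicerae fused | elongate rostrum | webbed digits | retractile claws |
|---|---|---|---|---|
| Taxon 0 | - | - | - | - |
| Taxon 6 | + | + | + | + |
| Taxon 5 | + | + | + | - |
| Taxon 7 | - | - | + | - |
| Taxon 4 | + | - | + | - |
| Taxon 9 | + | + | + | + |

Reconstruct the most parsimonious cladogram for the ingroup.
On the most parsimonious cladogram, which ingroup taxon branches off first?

Taxon 7

The outgroup has state '-' for every character, so '+' is the derived state throughout.
chelicerae fused: derived state '+' in Taxon 4, Taxon 5, Taxon 6, and Taxon 9 only — synapomorphy for {Taxon 4, Taxon 5, Taxon 6, Taxon 9}.
elongate rostrum (derived state '+') is shared by Taxon 5, Taxon 6, and Taxon 9 — a synapomorphy uniting that clade.
webbed digits (derived state '+') is shared by all ingroup taxa — unites the whole ingroup.
retractile claws: derived state '+' in Taxon 6 and Taxon 9 only — synapomorphy for {Taxon 6, Taxon 9}.
Most parsimonious ingroup topology: ((((Taxon 6,Taxon 9),Taxon 5),Taxon 4),Taxon 7).
Taxon 7 is sister to the clade containing all other ingroup taxa, so it is the earliest-diverging (most basal) ingroup lineage.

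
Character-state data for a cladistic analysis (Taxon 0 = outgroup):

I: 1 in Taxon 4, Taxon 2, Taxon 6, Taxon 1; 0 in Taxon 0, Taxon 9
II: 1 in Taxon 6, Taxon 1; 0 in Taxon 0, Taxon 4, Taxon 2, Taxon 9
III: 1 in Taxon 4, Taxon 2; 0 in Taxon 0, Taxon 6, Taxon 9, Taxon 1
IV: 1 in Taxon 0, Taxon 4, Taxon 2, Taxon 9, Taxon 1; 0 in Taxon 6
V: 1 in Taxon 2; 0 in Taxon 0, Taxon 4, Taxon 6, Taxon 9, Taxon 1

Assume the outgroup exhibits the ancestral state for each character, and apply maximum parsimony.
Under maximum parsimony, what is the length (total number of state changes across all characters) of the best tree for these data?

Character polarity is set by the outgroup: the derived state is whichever differs from the outgroup's state, so for IV the derived state is '0', and for the remaining characters it is '1'.
I: derived state '1' in Taxon 1, Taxon 2, Taxon 4, and Taxon 6 only — synapomorphy for {Taxon 1, Taxon 2, Taxon 4, Taxon 6}.
II: derived state '1' in Taxon 1 and Taxon 6 only — synapomorphy for {Taxon 1, Taxon 6}.
III: derived state '1' in Taxon 2 and Taxon 4 only — synapomorphy for {Taxon 2, Taxon 4}.
IV: derived state '0' in Taxon 6 only — an autapomorphy, so it tells us nothing about relationships among taxa.
V: derived state '1' in Taxon 2 only — an autapomorphy, so it tells us nothing about relationships among taxa.
Most parsimonious ingroup topology: (((Taxon 4,Taxon 2),(Taxon 6,Taxon 1)),Taxon 9).
Changes per character on this tree: I: 1; II: 1; III: 1; IV: 1; V: 1.
Total = 5.

5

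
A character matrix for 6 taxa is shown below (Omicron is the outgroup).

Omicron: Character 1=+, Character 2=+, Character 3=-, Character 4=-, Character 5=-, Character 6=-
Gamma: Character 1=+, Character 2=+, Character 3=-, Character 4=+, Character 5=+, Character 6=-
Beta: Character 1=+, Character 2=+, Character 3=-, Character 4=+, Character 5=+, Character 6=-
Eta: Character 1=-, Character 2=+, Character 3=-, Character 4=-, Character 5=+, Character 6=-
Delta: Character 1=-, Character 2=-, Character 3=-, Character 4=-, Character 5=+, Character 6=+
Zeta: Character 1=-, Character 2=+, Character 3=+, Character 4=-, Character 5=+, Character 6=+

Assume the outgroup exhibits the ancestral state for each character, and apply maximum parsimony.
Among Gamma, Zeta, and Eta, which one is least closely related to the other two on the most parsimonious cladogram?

Character polarity is set by the outgroup: the derived state is whichever differs from the outgroup's state, so for Character 1, Character 2 the derived state is '-', and for the remaining characters it is '+'.
Character 1 (derived state '-') is shared by Delta, Eta, and Zeta — a synapomorphy uniting that clade.
Character 2 (derived state '-') is unique to Delta (autapomorphy; uninformative for grouping).
Character 3 (derived state '+') is unique to Zeta (autapomorphy; uninformative for grouping).
Character 4 (derived state '+') is shared by Beta and Gamma — a synapomorphy uniting that clade.
All ingroup taxa share the derived state '+' for Character 5; it defines the ingroup but does not resolve relationships within it.
Only Delta and Zeta show the derived state '+' for Character 6, supporting them as a clade.
Most parsimonious ingroup topology: ((Gamma,Beta),(Eta,(Delta,Zeta))).
Eta and Zeta share a more recent common ancestor with each other than either does with Gamma, so Gamma is the least closely related of the three.

Gamma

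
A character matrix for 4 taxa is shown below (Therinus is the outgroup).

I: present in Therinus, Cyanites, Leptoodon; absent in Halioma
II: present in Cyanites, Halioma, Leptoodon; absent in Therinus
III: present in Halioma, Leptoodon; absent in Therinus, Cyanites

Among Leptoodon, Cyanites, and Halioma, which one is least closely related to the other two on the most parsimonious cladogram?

Character polarity is set by the outgroup: the derived state is whichever differs from the outgroup's state, so for I the derived state is 'absent', and for the remaining characters it is 'present'.
I: derived state 'absent' in Halioma only — an autapomorphy, so it tells us nothing about relationships among taxa.
All ingroup taxa share the derived state 'present' for II; it defines the ingroup but does not resolve relationships within it.
III (derived state 'present') is shared by Halioma and Leptoodon — a synapomorphy uniting that clade.
Most parsimonious ingroup topology: (Cyanites,(Halioma,Leptoodon)).
Halioma and Leptoodon share a more recent common ancestor with each other than either does with Cyanites, so Cyanites is the least closely related of the three.

Cyanites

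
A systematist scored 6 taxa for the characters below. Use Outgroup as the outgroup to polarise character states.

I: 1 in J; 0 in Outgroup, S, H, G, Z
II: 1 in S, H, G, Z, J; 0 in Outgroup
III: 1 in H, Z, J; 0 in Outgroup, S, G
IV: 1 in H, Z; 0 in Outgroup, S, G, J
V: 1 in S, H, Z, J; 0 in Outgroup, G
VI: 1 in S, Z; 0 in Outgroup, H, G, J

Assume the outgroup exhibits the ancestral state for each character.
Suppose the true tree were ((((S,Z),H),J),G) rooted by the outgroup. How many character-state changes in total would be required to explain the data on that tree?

8

Map each character onto ((((S,Z),H),J),G) (rooted by Outgroup) and count the minimum state changes it requires (Fitch parsimony):
I: 1; II: 1; III: 2; IV: 2; V: 1; VI: 1.
Total tree length = 8.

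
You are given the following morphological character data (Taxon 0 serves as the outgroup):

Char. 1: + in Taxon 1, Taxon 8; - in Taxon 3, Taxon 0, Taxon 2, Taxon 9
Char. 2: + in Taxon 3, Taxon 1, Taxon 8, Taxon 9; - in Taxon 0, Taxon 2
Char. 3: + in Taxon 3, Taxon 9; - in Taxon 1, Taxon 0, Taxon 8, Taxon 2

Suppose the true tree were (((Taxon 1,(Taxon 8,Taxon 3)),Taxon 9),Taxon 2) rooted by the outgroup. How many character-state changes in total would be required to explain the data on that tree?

Map each character onto (((Taxon 1,(Taxon 8,Taxon 3)),Taxon 9),Taxon 2) (rooted by Taxon 0) and count the minimum state changes it requires (Fitch parsimony):
Char. 1: 2; Char. 2: 1; Char. 3: 2.
Total tree length = 5.

5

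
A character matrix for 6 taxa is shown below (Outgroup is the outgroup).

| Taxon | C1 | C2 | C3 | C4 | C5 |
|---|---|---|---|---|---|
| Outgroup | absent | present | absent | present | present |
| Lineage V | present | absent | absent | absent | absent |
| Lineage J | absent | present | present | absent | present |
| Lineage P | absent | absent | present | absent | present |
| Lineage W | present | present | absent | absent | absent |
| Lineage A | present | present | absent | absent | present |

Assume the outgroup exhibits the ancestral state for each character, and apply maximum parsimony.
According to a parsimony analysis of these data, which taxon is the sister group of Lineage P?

Lineage J

Character polarity is set by the outgroup: the derived state is whichever differs from the outgroup's state, so for C2, C4, C5 the derived state is 'absent', and for the remaining characters it is 'present'.
C1 (derived state 'present') is shared by Lineage A, Lineage V, and Lineage W — a synapomorphy uniting that clade.
C2 (state 'absent') occurs in Lineage P and Lineage V but conflicts with the nesting implied by the other characters — most parsimoniously interpreted as homoplasy.
C3 (derived state 'present') is shared by Lineage J and Lineage P — a synapomorphy uniting that clade.
C4 (derived state 'absent') is shared by all ingroup taxa — unites the whole ingroup.
Only Lineage V and Lineage W show the derived state 'absent' for C5, supporting them as a clade.
Most parsimonious ingroup topology: (((Lineage V,Lineage W),Lineage A),(Lineage J,Lineage P)).
Lineage P and Lineage J form a cherry on this tree, so they are sister taxa.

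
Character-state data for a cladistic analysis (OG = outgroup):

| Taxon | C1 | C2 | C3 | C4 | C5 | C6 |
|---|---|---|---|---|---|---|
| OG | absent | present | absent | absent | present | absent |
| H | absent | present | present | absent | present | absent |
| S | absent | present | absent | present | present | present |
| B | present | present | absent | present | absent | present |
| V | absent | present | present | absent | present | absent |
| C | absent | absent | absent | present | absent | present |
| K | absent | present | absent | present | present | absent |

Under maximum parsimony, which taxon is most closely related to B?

C

Character polarity is set by the outgroup: the derived state is whichever differs from the outgroup's state, so for C2, C5 the derived state is 'absent', and for the remaining characters it is 'present'.
C1: derived state 'present' in B only — an autapomorphy, so it tells us nothing about relationships among taxa.
C2 (derived state 'absent') is unique to C (autapomorphy; uninformative for grouping).
C3: derived state 'present' in H and V only — synapomorphy for {H, V}.
Only B, C, K, and S show the derived state 'present' for C4, supporting them as a clade.
C5 (derived state 'absent') is shared by B and C — a synapomorphy uniting that clade.
C6 (derived state 'present') is shared by B, C, and S — a synapomorphy uniting that clade.
Most parsimonious ingroup topology: ((H,V),((S,(B,C)),K)).
B and C form a cherry on this tree, so they are sister taxa.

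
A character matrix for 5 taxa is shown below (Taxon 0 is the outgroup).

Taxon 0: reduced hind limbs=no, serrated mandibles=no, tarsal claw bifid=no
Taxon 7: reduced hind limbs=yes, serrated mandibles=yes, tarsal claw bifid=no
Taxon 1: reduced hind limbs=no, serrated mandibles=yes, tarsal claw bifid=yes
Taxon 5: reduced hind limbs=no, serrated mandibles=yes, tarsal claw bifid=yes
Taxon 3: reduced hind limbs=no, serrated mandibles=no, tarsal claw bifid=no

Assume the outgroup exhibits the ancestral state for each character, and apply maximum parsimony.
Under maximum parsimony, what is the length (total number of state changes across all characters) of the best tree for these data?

The outgroup has state 'no' for every character, so 'yes' is the derived state throughout.
reduced hind limbs (derived state 'yes') is unique to Taxon 7 (autapomorphy; uninformative for grouping).
serrated mandibles (derived state 'yes') is shared by Taxon 1, Taxon 5, and Taxon 7 — a synapomorphy uniting that clade.
tarsal claw bifid (derived state 'yes') is shared by Taxon 1 and Taxon 5 — a synapomorphy uniting that clade.
Most parsimonious ingroup topology: ((Taxon 7,(Taxon 1,Taxon 5)),Taxon 3).
Changes per character on this tree: reduced hind limbs: 1; serrated mandibles: 1; tarsal claw bifid: 1.
Total = 3.

3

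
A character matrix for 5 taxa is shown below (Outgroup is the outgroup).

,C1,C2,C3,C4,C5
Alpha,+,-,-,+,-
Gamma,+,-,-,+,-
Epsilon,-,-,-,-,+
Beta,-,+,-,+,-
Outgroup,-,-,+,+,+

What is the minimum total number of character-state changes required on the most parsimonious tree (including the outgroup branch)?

Character polarity is set by the outgroup: the derived state is whichever differs from the outgroup's state, so for C3, C4, C5 the derived state is '-', and for the remaining characters it is '+'.
Only Alpha and Gamma show the derived state '+' for C1, supporting them as a clade.
C2: derived state '+' in Beta only — an autapomorphy, so it tells us nothing about relationships among taxa.
C3 (derived state '-') is shared by all ingroup taxa — unites the whole ingroup.
C4 (derived state '-') is unique to Epsilon (autapomorphy; uninformative for grouping).
C5: derived state '-' in Alpha, Beta, and Gamma only — synapomorphy for {Alpha, Beta, Gamma}.
Most parsimonious ingroup topology: (Epsilon,((Alpha,Gamma),Beta)).
Changes per character on this tree: C1: 1; C2: 1; C3: 1; C4: 1; C5: 1.
Total = 5.

5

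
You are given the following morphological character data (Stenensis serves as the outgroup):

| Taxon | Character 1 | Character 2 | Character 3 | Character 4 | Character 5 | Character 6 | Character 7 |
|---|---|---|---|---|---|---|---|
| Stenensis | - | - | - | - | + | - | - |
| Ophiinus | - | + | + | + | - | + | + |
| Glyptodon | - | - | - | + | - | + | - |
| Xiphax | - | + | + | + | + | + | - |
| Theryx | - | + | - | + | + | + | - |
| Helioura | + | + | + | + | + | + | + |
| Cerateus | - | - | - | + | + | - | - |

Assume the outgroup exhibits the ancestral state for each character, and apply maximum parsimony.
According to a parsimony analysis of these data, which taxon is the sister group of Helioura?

Character polarity is set by the outgroup: the derived state is whichever differs from the outgroup's state, so for Character 5 the derived state is '-', and for the remaining characters it is '+'.
Character 1: derived state '+' in Helioura only — an autapomorphy, so it tells us nothing about relationships among taxa.
Character 2: derived state '+' in Helioura, Ophiinus, Theryx, and Xiphax only — synapomorphy for {Helioura, Ophiinus, Theryx, Xiphax}.
Only Helioura, Ophiinus, and Xiphax show the derived state '+' for Character 3, supporting them as a clade.
Character 4 (derived state '+') is shared by all ingroup taxa — unites the whole ingroup.
Character 5 (state '-') occurs in Glyptodon and Ophiinus but conflicts with the nesting implied by the other characters — most parsimoniously interpreted as homoplasy.
Character 6: derived state '+' in Glyptodon, Helioura, Ophiinus, Theryx, and Xiphax only — synapomorphy for {Glyptodon, Helioura, Ophiinus, Theryx, Xiphax}.
Only Helioura and Ophiinus show the derived state '+' for Character 7, supporting them as a clade.
Most parsimonious ingroup topology: (((((Ophiinus,Helioura),Xiphax),Theryx),Glyptodon),Cerateus).
Helioura and Ophiinus form a cherry on this tree, so they are sister taxa.

Ophiinus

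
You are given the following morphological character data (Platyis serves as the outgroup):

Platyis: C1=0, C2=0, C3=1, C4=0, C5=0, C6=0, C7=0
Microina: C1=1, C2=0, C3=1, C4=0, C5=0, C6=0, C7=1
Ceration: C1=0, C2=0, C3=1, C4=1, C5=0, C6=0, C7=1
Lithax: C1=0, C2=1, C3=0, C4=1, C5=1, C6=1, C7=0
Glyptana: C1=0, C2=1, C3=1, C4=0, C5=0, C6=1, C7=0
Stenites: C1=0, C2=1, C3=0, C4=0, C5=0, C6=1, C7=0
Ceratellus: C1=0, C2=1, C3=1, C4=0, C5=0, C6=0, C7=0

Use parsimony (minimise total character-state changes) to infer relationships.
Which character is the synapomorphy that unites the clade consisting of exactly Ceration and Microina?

Character polarity is set by the outgroup: the derived state is whichever differs from the outgroup's state, so for C3 the derived state is '0', and for the remaining characters it is '1'.
C1 (derived state '1') is unique to Microina (autapomorphy; uninformative for grouping).
Only Ceratellus, Glyptana, Lithax, and Stenites show the derived state '1' for C2, supporting them as a clade.
C3 (derived state '0') is shared by Lithax and Stenites — a synapomorphy uniting that clade.
C4 groups Ceration and Lithax, which is incompatible with the clades supported by the remaining characters; treating it as convergent (homoplasy) costs fewer steps than any alternative tree.
C5 (derived state '1') is unique to Lithax (autapomorphy; uninformative for grouping).
Only Glyptana, Lithax, and Stenites show the derived state '1' for C6, supporting them as a clade.
C7: derived state '1' in Ceration and Microina only — synapomorphy for {Ceration, Microina}.
Most parsimonious ingroup topology: ((Microina,Ceration),(((Lithax,Stenites),Glyptana),Ceratellus)).
The clade {Ceration, Microina} is supported by C7: its derived state '1' occurs in exactly those taxa and in no other taxon (including the outgroup).

C7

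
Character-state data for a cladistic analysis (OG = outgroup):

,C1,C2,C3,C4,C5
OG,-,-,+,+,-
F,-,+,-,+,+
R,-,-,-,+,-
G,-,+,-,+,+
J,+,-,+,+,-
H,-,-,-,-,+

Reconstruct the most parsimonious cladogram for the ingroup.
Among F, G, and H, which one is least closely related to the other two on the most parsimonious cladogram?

Character polarity is set by the outgroup: the derived state is whichever differs from the outgroup's state, so for C3, C4 the derived state is '-', and for the remaining characters it is '+'.
C1: derived state '+' in J only — an autapomorphy, so it tells us nothing about relationships among taxa.
C2: derived state '+' in F and G only — synapomorphy for {F, G}.
Only F, G, H, and R show the derived state '-' for C3, supporting them as a clade.
C4: derived state '-' in H only — an autapomorphy, so it tells us nothing about relationships among taxa.
C5 (derived state '+') is shared by F, G, and H — a synapomorphy uniting that clade.
Most parsimonious ingroup topology: ((((F,G),H),R),J).
F and G share a more recent common ancestor with each other than either does with H, so H is the least closely related of the three.

H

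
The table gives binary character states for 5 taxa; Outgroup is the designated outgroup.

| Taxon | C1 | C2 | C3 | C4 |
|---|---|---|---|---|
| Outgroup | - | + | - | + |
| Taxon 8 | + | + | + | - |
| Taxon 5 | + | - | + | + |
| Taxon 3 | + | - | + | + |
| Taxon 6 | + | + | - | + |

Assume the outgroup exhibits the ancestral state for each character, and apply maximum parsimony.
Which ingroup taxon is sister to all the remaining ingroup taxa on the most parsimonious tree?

Character polarity is set by the outgroup: the derived state is whichever differs from the outgroup's state, so for C2, C4 the derived state is '-', and for the remaining characters it is '+'.
C1 (derived state '+') is shared by all ingroup taxa — unites the whole ingroup.
C2: derived state '-' in Taxon 3 and Taxon 5 only — synapomorphy for {Taxon 3, Taxon 5}.
C3 (derived state '+') is shared by Taxon 3, Taxon 5, and Taxon 8 — a synapomorphy uniting that clade.
C4 (derived state '-') is unique to Taxon 8 (autapomorphy; uninformative for grouping).
Most parsimonious ingroup topology: ((Taxon 8,(Taxon 5,Taxon 3)),Taxon 6).
Taxon 6 is sister to the clade containing all other ingroup taxa, so it is the earliest-diverging (most basal) ingroup lineage.

Taxon 6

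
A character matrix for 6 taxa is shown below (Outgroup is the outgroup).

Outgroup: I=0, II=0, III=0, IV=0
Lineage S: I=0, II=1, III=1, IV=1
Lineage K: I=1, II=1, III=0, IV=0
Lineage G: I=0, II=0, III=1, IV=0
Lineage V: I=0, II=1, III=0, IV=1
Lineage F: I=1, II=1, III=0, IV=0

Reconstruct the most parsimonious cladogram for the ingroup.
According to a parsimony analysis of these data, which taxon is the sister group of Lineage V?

Lineage S

The outgroup has state '0' for every character, so '1' is the derived state throughout.
I: derived state '1' in Lineage F and Lineage K only — synapomorphy for {Lineage F, Lineage K}.
Only Lineage F, Lineage K, Lineage S, and Lineage V show the derived state '1' for II, supporting them as a clade.
III (state '1') occurs in Lineage G and Lineage S but conflicts with the nesting implied by the other characters — most parsimoniously interpreted as homoplasy.
IV: derived state '1' in Lineage S and Lineage V only — synapomorphy for {Lineage S, Lineage V}.
Most parsimonious ingroup topology: (((Lineage S,Lineage V),(Lineage K,Lineage F)),Lineage G).
Lineage V and Lineage S form a cherry on this tree, so they are sister taxa.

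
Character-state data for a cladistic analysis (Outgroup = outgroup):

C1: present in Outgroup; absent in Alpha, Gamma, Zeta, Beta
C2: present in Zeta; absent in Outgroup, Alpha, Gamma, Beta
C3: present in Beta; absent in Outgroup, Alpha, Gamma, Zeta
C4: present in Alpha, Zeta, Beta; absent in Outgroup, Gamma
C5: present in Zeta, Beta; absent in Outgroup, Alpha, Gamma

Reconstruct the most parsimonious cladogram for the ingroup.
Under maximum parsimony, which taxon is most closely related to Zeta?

Beta

Character polarity is set by the outgroup: the derived state is whichever differs from the outgroup's state, so for C1 the derived state is 'absent', and for the remaining characters it is 'present'.
C1 (derived state 'absent') is shared by all ingroup taxa — unites the whole ingroup.
C2: derived state 'present' in Zeta only — an autapomorphy, so it tells us nothing about relationships among taxa.
C3 (derived state 'present') is unique to Beta (autapomorphy; uninformative for grouping).
C4 (derived state 'present') is shared by Alpha, Beta, and Zeta — a synapomorphy uniting that clade.
Only Beta and Zeta show the derived state 'present' for C5, supporting them as a clade.
Most parsimonious ingroup topology: ((Alpha,(Zeta,Beta)),Gamma).
Zeta and Beta form a cherry on this tree, so they are sister taxa.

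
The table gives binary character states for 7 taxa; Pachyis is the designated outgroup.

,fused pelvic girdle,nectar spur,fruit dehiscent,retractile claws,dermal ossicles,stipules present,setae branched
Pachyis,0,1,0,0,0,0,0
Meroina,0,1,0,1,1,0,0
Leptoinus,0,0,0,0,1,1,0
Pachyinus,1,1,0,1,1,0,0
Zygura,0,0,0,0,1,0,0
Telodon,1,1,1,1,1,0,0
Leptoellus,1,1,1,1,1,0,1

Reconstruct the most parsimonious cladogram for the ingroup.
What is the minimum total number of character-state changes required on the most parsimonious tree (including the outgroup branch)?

Character polarity is set by the outgroup: the derived state is whichever differs from the outgroup's state, so for nectar spur the derived state is '0', and for the remaining characters it is '1'.
fused pelvic girdle: derived state '1' in Leptoellus, Pachyinus, and Telodon only — synapomorphy for {Leptoellus, Pachyinus, Telodon}.
Only Leptoinus and Zygura show the derived state '0' for nectar spur, supporting them as a clade.
fruit dehiscent: derived state '1' in Leptoellus and Telodon only — synapomorphy for {Leptoellus, Telodon}.
retractile claws: derived state '1' in Leptoellus, Meroina, Pachyinus, and Telodon only — synapomorphy for {Leptoellus, Meroina, Pachyinus, Telodon}.
dermal ossicles (derived state '1') is shared by all ingroup taxa — unites the whole ingroup.
stipules present: derived state '1' in Leptoinus only — an autapomorphy, so it tells us nothing about relationships among taxa.
setae branched: derived state '1' in Leptoellus only — an autapomorphy, so it tells us nothing about relationships among taxa.
Most parsimonious ingroup topology: ((Meroina,(Pachyinus,(Telodon,Leptoellus))),(Leptoinus,Zygura)).
Changes per character on this tree: fused pelvic girdle: 1; nectar spur: 1; fruit dehiscent: 1; retractile claws: 1; dermal ossicles: 1; stipules present: 1; setae branched: 1.
Total = 7.

7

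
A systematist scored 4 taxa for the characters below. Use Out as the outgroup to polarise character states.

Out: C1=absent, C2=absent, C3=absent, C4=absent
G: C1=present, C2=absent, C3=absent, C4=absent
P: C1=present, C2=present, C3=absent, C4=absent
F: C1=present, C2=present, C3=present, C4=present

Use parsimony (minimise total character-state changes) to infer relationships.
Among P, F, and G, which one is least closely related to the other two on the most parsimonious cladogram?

The outgroup has state 'absent' for every character, so 'present' is the derived state throughout.
C1 (derived state 'present') is shared by all ingroup taxa — unites the whole ingroup.
Only F and P show the derived state 'present' for C2, supporting them as a clade.
C3 (derived state 'present') is unique to F (autapomorphy; uninformative for grouping).
C4 (derived state 'present') is unique to F (autapomorphy; uninformative for grouping).
Most parsimonious ingroup topology: (G,(P,F)).
F and P share a more recent common ancestor with each other than either does with G, so G is the least closely related of the three.

G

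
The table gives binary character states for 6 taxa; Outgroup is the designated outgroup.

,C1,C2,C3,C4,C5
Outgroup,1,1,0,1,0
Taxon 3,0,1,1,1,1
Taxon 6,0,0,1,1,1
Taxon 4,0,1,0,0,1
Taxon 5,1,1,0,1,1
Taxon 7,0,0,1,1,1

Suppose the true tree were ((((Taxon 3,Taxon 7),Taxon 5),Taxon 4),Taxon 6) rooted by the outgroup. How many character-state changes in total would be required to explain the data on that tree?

Map each character onto ((((Taxon 3,Taxon 7),Taxon 5),Taxon 4),Taxon 6) (rooted by Outgroup) and count the minimum state changes it requires (Fitch parsimony):
C1: 2; C2: 2; C3: 2; C4: 1; C5: 1.
Total tree length = 8.

8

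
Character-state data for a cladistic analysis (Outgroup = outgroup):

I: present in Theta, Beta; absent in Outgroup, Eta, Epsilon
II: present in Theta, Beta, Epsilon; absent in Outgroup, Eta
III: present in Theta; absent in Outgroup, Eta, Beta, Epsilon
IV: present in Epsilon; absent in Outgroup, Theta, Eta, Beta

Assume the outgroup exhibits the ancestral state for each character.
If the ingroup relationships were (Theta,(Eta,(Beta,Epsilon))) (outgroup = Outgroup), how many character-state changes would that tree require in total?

Map each character onto (Theta,(Eta,(Beta,Epsilon))) (rooted by Outgroup) and count the minimum state changes it requires (Fitch parsimony):
I: 2; II: 2; III: 1; IV: 1.
Total tree length = 6.

6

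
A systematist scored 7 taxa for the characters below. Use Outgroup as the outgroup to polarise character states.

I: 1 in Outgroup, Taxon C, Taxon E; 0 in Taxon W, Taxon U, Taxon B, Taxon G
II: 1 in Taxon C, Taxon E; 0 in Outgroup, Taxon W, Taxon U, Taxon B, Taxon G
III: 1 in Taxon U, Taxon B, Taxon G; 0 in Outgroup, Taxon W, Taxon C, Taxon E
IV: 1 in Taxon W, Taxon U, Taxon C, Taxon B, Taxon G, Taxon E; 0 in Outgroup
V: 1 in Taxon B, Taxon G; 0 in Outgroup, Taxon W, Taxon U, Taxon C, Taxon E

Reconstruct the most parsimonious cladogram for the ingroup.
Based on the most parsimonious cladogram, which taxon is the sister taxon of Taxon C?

Character polarity is set by the outgroup: the derived state is whichever differs from the outgroup's state, so for I the derived state is '0', and for the remaining characters it is '1'.
I (derived state '0') is shared by Taxon B, Taxon G, Taxon U, and Taxon W — a synapomorphy uniting that clade.
Only Taxon C and Taxon E show the derived state '1' for II, supporting them as a clade.
III: derived state '1' in Taxon B, Taxon G, and Taxon U only — synapomorphy for {Taxon B, Taxon G, Taxon U}.
IV (derived state '1') is shared by all ingroup taxa — unites the whole ingroup.
Only Taxon B and Taxon G show the derived state '1' for V, supporting them as a clade.
Most parsimonious ingroup topology: ((Taxon W,(Taxon U,(Taxon B,Taxon G))),(Taxon C,Taxon E)).
Taxon C and Taxon E form a cherry on this tree, so they are sister taxa.

Taxon E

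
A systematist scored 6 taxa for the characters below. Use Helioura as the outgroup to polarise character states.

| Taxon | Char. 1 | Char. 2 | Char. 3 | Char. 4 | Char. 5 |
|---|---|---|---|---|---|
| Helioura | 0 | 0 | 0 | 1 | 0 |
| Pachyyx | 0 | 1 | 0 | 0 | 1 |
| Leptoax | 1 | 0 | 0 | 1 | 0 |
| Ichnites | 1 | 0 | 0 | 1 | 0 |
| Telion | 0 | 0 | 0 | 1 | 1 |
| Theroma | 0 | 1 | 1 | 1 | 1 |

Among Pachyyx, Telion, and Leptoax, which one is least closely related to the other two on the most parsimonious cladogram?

Character polarity is set by the outgroup: the derived state is whichever differs from the outgroup's state, so for Char. 4 the derived state is '0', and for the remaining characters it is '1'.
Char. 1: derived state '1' in Ichnites and Leptoax only — synapomorphy for {Ichnites, Leptoax}.
Char. 2: derived state '1' in Pachyyx and Theroma only — synapomorphy for {Pachyyx, Theroma}.
Char. 3 (derived state '1') is unique to Theroma (autapomorphy; uninformative for grouping).
Char. 4 (derived state '0') is unique to Pachyyx (autapomorphy; uninformative for grouping).
Char. 5: derived state '1' in Pachyyx, Telion, and Theroma only — synapomorphy for {Pachyyx, Telion, Theroma}.
Most parsimonious ingroup topology: (((Theroma,Pachyyx),Telion),(Ichnites,Leptoax)).
Telion and Pachyyx share a more recent common ancestor with each other than either does with Leptoax, so Leptoax is the least closely related of the three.

Leptoax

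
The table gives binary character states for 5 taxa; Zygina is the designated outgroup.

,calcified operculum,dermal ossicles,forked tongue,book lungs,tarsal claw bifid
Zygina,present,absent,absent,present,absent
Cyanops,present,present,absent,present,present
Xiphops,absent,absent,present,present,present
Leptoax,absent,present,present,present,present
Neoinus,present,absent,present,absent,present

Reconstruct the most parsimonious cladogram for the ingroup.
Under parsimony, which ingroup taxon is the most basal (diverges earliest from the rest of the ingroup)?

Cyanops

Character polarity is set by the outgroup: the derived state is whichever differs from the outgroup's state, so for calcified operculum, book lungs the derived state is 'absent', and for the remaining characters it is 'present'.
Only Leptoax and Xiphops show the derived state 'absent' for calcified operculum, supporting them as a clade.
dermal ossicles (state 'present') occurs in Cyanops and Leptoax but conflicts with the nesting implied by the other characters — most parsimoniously interpreted as homoplasy.
forked tongue: derived state 'present' in Leptoax, Neoinus, and Xiphops only — synapomorphy for {Leptoax, Neoinus, Xiphops}.
book lungs: derived state 'absent' in Neoinus only — an autapomorphy, so it tells us nothing about relationships among taxa.
All ingroup taxa share the derived state 'present' for tarsal claw bifid; it defines the ingroup but does not resolve relationships within it.
Most parsimonious ingroup topology: (Cyanops,((Xiphops,Leptoax),Neoinus)).
Cyanops is sister to the clade containing all other ingroup taxa, so it is the earliest-diverging (most basal) ingroup lineage.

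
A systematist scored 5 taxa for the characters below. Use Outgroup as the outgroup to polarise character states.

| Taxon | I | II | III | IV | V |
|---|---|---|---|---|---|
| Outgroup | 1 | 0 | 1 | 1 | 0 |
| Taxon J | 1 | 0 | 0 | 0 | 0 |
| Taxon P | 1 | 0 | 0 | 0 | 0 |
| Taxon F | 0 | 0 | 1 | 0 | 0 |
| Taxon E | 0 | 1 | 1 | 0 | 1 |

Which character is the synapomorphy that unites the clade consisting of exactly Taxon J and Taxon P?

III

Character polarity is set by the outgroup: the derived state is whichever differs from the outgroup's state, so for I, III, IV the derived state is '0', and for the remaining characters it is '1'.
I (derived state '0') is shared by Taxon E and Taxon F — a synapomorphy uniting that clade.
II: derived state '1' in Taxon E only — an autapomorphy, so it tells us nothing about relationships among taxa.
Only Taxon J and Taxon P show the derived state '0' for III, supporting them as a clade.
All ingroup taxa share the derived state '0' for IV; it defines the ingroup but does not resolve relationships within it.
V (derived state '1') is unique to Taxon E (autapomorphy; uninformative for grouping).
Most parsimonious ingroup topology: ((Taxon J,Taxon P),(Taxon F,Taxon E)).
The clade {Taxon J, Taxon P} is supported by III: its derived state '0' occurs in exactly those taxa and in no other taxon (including the outgroup).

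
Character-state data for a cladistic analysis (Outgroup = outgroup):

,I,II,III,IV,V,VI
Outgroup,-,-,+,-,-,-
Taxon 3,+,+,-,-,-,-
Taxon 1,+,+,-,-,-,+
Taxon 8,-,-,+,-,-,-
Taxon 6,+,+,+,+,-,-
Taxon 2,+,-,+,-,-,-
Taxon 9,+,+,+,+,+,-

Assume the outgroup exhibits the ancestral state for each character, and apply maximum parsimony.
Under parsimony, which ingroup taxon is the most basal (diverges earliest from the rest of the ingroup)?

Character polarity is set by the outgroup: the derived state is whichever differs from the outgroup's state, so for III the derived state is '-', and for the remaining characters it is '+'.
Only Taxon 1, Taxon 2, Taxon 3, Taxon 6, and Taxon 9 show the derived state '+' for I, supporting them as a clade.
II (derived state '+') is shared by Taxon 1, Taxon 3, Taxon 6, and Taxon 9 — a synapomorphy uniting that clade.
Only Taxon 1 and Taxon 3 show the derived state '-' for III, supporting them as a clade.
Only Taxon 6 and Taxon 9 show the derived state '+' for IV, supporting them as a clade.
V (derived state '+') is unique to Taxon 9 (autapomorphy; uninformative for grouping).
VI: derived state '+' in Taxon 1 only — an autapomorphy, so it tells us nothing about relationships among taxa.
Most parsimonious ingroup topology: ((((Taxon 3,Taxon 1),(Taxon 6,Taxon 9)),Taxon 2),Taxon 8).
Taxon 8 is sister to the clade containing all other ingroup taxa, so it is the earliest-diverging (most basal) ingroup lineage.

Taxon 8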